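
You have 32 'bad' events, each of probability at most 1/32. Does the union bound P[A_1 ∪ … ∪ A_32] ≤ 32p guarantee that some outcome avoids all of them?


Union bound: P[∪_{i=1}^{32} A_i] ≤ Σ_i P[A_i] ≤ 32·p = 32·(1/32) = 1.
Numerically: 1 ≈ 1.0000000.
Is 1 < 1? NO.
Since the bound 1 is ≥ 1, the union bound is uninformative here; it does NOT by itself certify existence.

32·p = 1 ≈ 1.0000000; existence NOT certified by the union bound.


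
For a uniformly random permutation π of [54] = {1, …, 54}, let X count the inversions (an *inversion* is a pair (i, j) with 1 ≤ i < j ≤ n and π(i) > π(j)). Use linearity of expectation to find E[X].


Write X = Σ X_I over the C(54, 2) = 1431 pairs i < j, with X_I the indicator of one inversion.
There are 1431 indicators.
For each fixed pair i < j, the values π(i) and π(j) are two distinct elements of {1, …, 54} in uniformly random order; by symmetry P[π(i) > π(j)] = 1/2.
By linearity: E[X] = 1431 · (1/2) = C(54, 2) · (1/2) = 1431/2 = 1431/2 ≈ 715.5000.

E[X] = 1431/2 = 715.5000.


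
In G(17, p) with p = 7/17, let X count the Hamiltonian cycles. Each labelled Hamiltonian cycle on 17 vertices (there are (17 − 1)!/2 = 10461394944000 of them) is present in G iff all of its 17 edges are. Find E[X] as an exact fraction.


K_17 has (17 − 1)!/2 = 10461394944000 labelled Hamiltonian cycles.
For each such Hamiltonian cycle H, let X_H = 1 if all 17 edges of H are present in G. Then P[X_H = 1] = p^{17} = (7/17)^{17} = 232630513987207/827240261886336764177.
By linearity: E[X] = Σ_H E[X_H] = 10461394944000 · p^{17} = 10461394944000 · 232630513987207/827240261886336764177 = 2433639682845888590481408000/827240261886336764177.
Numerically: E[X] ≈ 2.9419e+06.

E[X] = 10461394944000 · (7/17)^{17} = 2433639682845888590481408000/827240261886336764177 ≈ 2.9419e+06.


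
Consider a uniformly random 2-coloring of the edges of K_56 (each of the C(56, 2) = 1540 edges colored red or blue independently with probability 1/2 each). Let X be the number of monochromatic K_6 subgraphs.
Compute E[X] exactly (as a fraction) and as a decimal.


Let X = Σ_S X_S over the C(56, 6) = 32468436 subsets S of size 6, where X_S = 1 if the K_6 on S is monochromatic.
For a fixed S, the K_6 on S has C(6, 2) = 15 edges. P[all 15 edges red] = (1/2)^15, and likewise for blue, so P[monochromatic] = 2·(1/2)^15 = 2^{1 − 15} = 1/16384.
By linearity: E[X] = C(56, 6) · 2^{1 − 15} = 32468436 · 1/16384 = 8117109/4096.
Numerically: E[X] ≈ 1981.7161.

E[X] = C(56,6)·2^(1−C(6,2)) = 8117109/4096 ≈ 1981.7161.


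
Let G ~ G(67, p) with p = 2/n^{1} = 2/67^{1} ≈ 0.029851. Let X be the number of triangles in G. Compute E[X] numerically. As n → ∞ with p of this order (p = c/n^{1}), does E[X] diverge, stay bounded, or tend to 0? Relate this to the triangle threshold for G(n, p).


Number of potential triangles: C(67, 3) = 47905.
Each occurs with probability p³ ≈ (0.029851)³ ≈ 2.6599017e-05.
By linearity: E[X] = C(67, 3)·p³ ≈ 47905 · 2.6599017e-05 ≈ 1.27423.
Here α = 1, so p = 2/n is exactly at the triangle threshold p ~ 1/n. Asymptotically E[X] → c³/6 = 2³/6 = 4/3 ≈ 1.33333, a bounded constant. In this regime the triangle count is asymptotically Poisson(c³/6).

E[X] ≈ 1.27423; in regime p = Θ(1/n^{1}) E[X] stays bounded (at the triangle threshold p ~ 1/n).


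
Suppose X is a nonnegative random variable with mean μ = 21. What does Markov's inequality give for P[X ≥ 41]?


μ = E[X] = 21, a = 41.
Markov: P[X ≥ 41] ≤ μ/a = (21)/41 = 21/41.
Numerically: ≈ 0.5122.
(Since a = 41 > μ = 21.0000, the bound 21/41 is < 1 and informative.)

P[X ≥ 41] ≤ 21/41 ≈ 0.5122.


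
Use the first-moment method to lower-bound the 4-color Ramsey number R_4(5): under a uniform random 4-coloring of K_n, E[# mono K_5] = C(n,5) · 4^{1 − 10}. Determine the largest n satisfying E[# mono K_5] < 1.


We need C(n, 5) · 4^{1 − 10} < 1, i.e. C(n, 5) < 4^{10 − 1} = 262144.
Check values of n near the boundary:
  n = 31: C(31, 5) = 169911; 169911 < 262144? YES
  n = 32: C(32, 5) = 201376; 201376 < 262144? YES
  n = 33: C(33, 5) = 237336; 237336 < 262144? YES
  n = 34: C(34, 5) = 278256; 278256 < 262144? NO
  n = 35: C(35, 5) = 324632; 324632 < 262144? NO
  n = 36: C(36, 5) = 376992; 376992 < 262144? NO
The largest n with C(n, 5) < 262144 is n = 33 (where E[X] = 29667/32768 ≈ 0.90536). Hence R_4(5) > 33, i.e. R_4(5) ≥ 34.

Largest n = 33; hence R_4(5) > 33.


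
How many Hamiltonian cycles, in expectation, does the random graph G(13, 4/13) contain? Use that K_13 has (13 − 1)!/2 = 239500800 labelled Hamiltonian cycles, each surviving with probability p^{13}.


K_13 has (13 − 1)!/2 = 239500800 labelled Hamiltonian cycles.
For each such Hamiltonian cycle H, let X_H = 1 if all 13 edges of H are present in G. Then P[X_H = 1] = p^{13} = (4/13)^{13} = 67108864/302875106592253.
By linearity of expectation: E[X] = Σ_H E[X_H] = 239500800 · p^{13} = 239500800 · 67108864/302875106592253 = 16072626615091200/302875106592253.
Numerically: E[X] ≈ 53.1.

E[X] = 239500800 · (4/13)^{13} = 16072626615091200/302875106592253 ≈ 53.1.


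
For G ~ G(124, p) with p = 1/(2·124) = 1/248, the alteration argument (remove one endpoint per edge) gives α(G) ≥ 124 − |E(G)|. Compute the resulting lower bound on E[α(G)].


E[|E(G)|] = C(124, 2)·p = 7626 · (1/248) = 123/4.
E[α(G)] ≥ n − E[|E(G)|] = 124 − 123/4 = 373/4.
Numerically: ≈ 93.25000.
(This is only a lower bound; the true E[α(G)] may be larger.)

E[α(G)] ≥ 373/4 ≈ 93.25000.


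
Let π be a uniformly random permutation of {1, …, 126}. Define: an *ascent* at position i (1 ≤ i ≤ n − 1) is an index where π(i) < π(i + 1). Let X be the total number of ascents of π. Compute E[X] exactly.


Write X = Σ X_I over i = 1, …, 125, with X_I the indicator of one ascent.
There are 125 indicators.
For each fixed i, the pair (π(i), π(i+1)) is a uniformly random ordered pair of distinct values from {1, …, 126}; by symmetry P[π(i) < π(i+1)] = 1/2.
By linearity: E[X] = 125 · (1/2) = (126 − 1) · (1/2) = 125/2 ≈ 62.5000.

E[X] = 125/2 = 62.5000.


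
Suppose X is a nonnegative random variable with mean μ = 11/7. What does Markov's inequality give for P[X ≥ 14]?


μ = E[X] = 11/7, a = 14.
Markov: P[X ≥ 14] ≤ μ/a = (11/7)/14 = 11/98.
Numerically: ≈ 0.1122.
(Since a = 14 > μ = 1.5714, the bound 11/98 is < 1 and informative.)

P[X ≥ 14] ≤ 11/98 ≈ 0.1122.


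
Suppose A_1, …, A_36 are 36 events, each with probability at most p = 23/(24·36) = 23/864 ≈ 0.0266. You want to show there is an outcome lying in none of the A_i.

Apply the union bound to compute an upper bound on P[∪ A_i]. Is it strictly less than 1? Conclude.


Union bound: P[∪_{i=1}^{36} A_i] ≤ Σ_i P[A_i] ≤ 36·p = 36·(23/864) = 23/24.
Numerically: 23/24 ≈ 0.9583.
Is 23/24 < 1? YES.
Since P[∪ A_i] ≤ 23/24 < 1, the complement has P[∩ A_i^c] ≥ 1 − 23/24 = 1/24 > 0, so some outcome avoids every A_i.

36·p = 23/24 ≈ 0.9583; existence CERTIFIED by the union bound.


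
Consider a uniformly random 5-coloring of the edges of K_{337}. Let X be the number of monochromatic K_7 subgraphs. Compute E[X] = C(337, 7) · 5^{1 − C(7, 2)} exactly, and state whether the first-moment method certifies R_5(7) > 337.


E[X] = C(337, 7) · 5^{1 − 21} = 91989916924632 · 5^{−20} = 91989916924632/95367431640625.
As a reduced fraction: E[X] = 91989916924632/95367431640625 ≈ 0.965.
Is E[X] < 1? YES.
Since E[X] < 1, there exists a 5-coloring of K_{337} with no monochromatic K_7; hence R_5(7) > 337.

E[X] = 91989916924632/95367431640625 ≈ 0.965; E[X] < 1, so R_5(7) > 337.


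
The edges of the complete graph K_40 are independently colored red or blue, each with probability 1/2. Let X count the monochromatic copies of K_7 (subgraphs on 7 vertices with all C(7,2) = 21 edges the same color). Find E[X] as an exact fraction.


Let X = Σ_S X_S over the C(40, 7) = 18643560 subsets S of size 7, where X_S = 1 if the K_7 on S is monochromatic.
For a fixed S, the K_7 on S has C(7, 2) = 21 edges. P[all 21 edges red] = (1/2)^21, and likewise for blue, so P[monochromatic] = 2·(1/2)^21 = 2^{1 − 21} = 1/1048576.
By linearity of expectation: E[X] = C(40, 7) · 2^{1 − 21} = 18643560 · 1/1048576 = 2330445/131072.
Numerically: E[X] ≈ 17.780.

E[X] = C(40,7)·2^(1−C(7,2)) = 2330445/131072 ≈ 17.780.


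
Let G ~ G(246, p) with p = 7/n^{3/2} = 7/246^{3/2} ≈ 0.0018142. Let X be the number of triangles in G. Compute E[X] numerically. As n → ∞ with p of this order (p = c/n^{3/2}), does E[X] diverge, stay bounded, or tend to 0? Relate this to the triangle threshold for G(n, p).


Number of potential triangles: C(246, 3) = 2450980.
Each occurs with probability p³ ≈ (0.0018142)³ ≈ 5.9715371e-09.
By linearity: E[X] = C(246, 3)·p³ ≈ 2450980 · 5.9715371e-09 ≈ 0.01464.
Since α = 3/2 > 1, p = c/n^{3/2} = o(1/n) is below the triangle threshold p ~ 1/n. Asymptotically E[X] ~ (c³/6)·n^{3(1−α)} = (7³/6)·n^{-1.5} → 0, so by Markov's inequality G has no triangles w.h.p.

E[X] ≈ 0.01464; in regime p = Θ(1/n^{3/2}) E[X] tends to 0 (below the triangle threshold p ~ 1/n).


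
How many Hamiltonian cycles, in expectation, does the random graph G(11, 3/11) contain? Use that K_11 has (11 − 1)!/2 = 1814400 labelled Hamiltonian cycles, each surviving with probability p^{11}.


K_11 has (11 − 1)!/2 = 1814400 labelled Hamiltonian cycles.
For each such Hamiltonian cycle H, let X_H = 1 if all 11 edges of H are present in G. Then P[X_H = 1] = p^{11} = (3/11)^{11} = 177147/285311670611.
By linearity: E[X] = Σ_H E[X_H] = 1814400 · p^{11} = 1814400 · 177147/285311670611 = 321415516800/285311670611.
Numerically: E[X] ≈ 1.13.

E[X] = 1814400 · (3/11)^{11} = 321415516800/285311670611 ≈ 1.13.


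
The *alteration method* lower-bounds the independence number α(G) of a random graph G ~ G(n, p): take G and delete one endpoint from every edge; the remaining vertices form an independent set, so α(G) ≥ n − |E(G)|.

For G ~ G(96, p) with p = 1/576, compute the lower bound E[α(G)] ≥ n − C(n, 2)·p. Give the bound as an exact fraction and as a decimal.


E[|E(G)|] = C(96, 2)·p = 4560 · (1/576) = 95/12.
E[α(G)] ≥ n − E[|E(G)|] = 96 − 95/12 = 1057/12.
Numerically: ≈ 88.0833.
(This is only a lower bound; the true E[α(G)] may be larger.)

E[α(G)] ≥ 1057/12 ≈ 88.0833.


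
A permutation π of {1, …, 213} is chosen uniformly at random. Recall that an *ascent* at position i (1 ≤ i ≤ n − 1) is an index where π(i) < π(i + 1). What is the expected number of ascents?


Write X = Σ X_I over i = 1, …, 212, with X_I the indicator of one ascent.
There are 212 indicators.
For each fixed i, the pair (π(i), π(i+1)) is a uniformly random ordered pair of distinct values from {1, …, 213}; by symmetry P[π(i) < π(i+1)] = 1/2.
By linearity: E[X] = 212 · (1/2) = (213 − 1) · (1/2) = 106 ≈ 106.00000.

E[X] = 106 = 106.00000.


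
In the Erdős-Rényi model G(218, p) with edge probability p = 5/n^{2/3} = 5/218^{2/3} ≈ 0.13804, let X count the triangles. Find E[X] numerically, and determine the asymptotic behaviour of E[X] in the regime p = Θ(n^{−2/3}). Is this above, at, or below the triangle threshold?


Number of potential triangles: C(218, 3) = 1703016.
Each occurs with probability p³ ≈ (0.13804)³ ≈ 2.6302500e-03.
By linearity: E[X] = C(218, 3)·p³ ≈ 1703016 · 2.6302500e-03 ≈ 4479.35780.
Since α = 2/3 < 1, p = c/n^{2/3} ≫ 1/n is above the triangle threshold p ~ 1/n. Asymptotically E[X] ~ (c³/6)·n^{3(1−α)} = (5³/6)·n^{1} → ∞; triangles are abundant w.h.p.

E[X] ≈ 4479.35780; in regime p = Θ(1/n^{2/3}) E[X] diverges (above the triangle threshold p ~ 1/n).


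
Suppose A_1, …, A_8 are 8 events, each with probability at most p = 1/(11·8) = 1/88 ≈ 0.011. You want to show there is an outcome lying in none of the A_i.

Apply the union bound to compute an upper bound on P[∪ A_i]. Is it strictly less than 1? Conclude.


Union bound: P[∪_{i=1}^{8} A_i] ≤ Σ_i P[A_i] ≤ 8·p = 8·(1/88) = 1/11.
Numerically: 1/11 ≈ 0.091.
Is 1/11 < 1? YES.
Since P[∪ A_i] ≤ 1/11 < 1, the complement has P[∩ A_i^c] ≥ 1 − 1/11 = 10/11 > 0, so some outcome avoids every A_i.

8·p = 1/11 ≈ 0.091; existence CERTIFIED by the union bound.


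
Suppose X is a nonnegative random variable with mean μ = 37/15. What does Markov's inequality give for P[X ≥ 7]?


μ = E[X] = 37/15, a = 7.
Markov: P[X ≥ 7] ≤ μ/a = (37/15)/7 = 37/105.
Numerically: ≈ 0.3524.
(Since a = 7 > μ = 2.4667, the bound 37/105 is < 1 and informative.)

P[X ≥ 7] ≤ 37/105 ≈ 0.3524.


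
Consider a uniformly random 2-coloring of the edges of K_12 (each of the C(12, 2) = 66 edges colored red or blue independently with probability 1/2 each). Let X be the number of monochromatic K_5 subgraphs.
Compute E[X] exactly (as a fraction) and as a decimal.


Let X = Σ_S X_S over the C(12, 5) = 792 subsets S of size 5, where X_S = 1 if the K_5 on S is monochromatic.
For a fixed S, the K_5 on S has C(5, 2) = 10 edges. P[all 10 edges red] = (1/2)^10, and likewise for blue, so P[monochromatic] = 2·(1/2)^10 = 2^{1 − 10} = 1/512.
By linearity of expectation: E[X] = C(12, 5) · 2^{1 − 10} = 792 · 1/512 = 99/64.
Numerically: E[X] ≈ 1.546875.

E[X] = C(12,5)·2^(1−C(5,2)) = 99/64 ≈ 1.546875.


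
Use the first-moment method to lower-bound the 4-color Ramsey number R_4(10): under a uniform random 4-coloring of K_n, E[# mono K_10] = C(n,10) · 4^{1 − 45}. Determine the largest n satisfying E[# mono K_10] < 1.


We need C(n, 10) · 4^{1 − 45} < 1, i.e. C(n, 10) < 4^{45 − 1} = 309485009821345068724781056.
Check values of n near the boundary:
  n = 2020: C(2020, 10) = 304832018578739931133653656; 304832018578739931133653656 < 309485009821345068724781056? YES
  n = 2021: C(2021, 10) = 306347841644770462864800616; 306347841644770462864800616 < 309485009821345068724781056? YES
  n = 2022: C(2022, 10) = 307870445231474093395937796; 307870445231474093395937796 < 309485009821345068724781056? YES
  n = 2023: C(2023, 10) = 309399856285778485315440716; 309399856285778485315440716 < 309485009821345068724781056? YES
  n = 2024: C(2024, 10) = 310936101848269937576192656; 310936101848269937576192656 < 309485009821345068724781056? NO
The largest n with C(n, 10) < 309485009821345068724781056 is n = 2023 (where E[X] = 77349964071444621328860179/77371252455336267181195264 ≈ 0.99972). Hence R_4(10) > 2023, i.e. R_4(10) ≥ 2024.

Largest n = 2023; hence R_4(10) > 2023.


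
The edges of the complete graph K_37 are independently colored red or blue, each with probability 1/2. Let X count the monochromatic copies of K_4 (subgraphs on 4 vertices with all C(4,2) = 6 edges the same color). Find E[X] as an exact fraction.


Let X = Σ_S X_S over the C(37, 4) = 66045 subsets S of size 4, where X_S = 1 if the K_4 on S is monochromatic.
For a fixed S, the K_4 on S has C(4, 2) = 6 edges. P[all 6 edges red] = (1/2)^6, and likewise for blue, so P[monochromatic] = 2·(1/2)^6 = 2^{1 − 6} = 1/32.
By linearity: E[X] = C(37, 4) · 2^{1 − 6} = 66045 · 1/32 = 66045/32.
Numerically: E[X] ≈ 2063.906250.

E[X] = C(37,4)·2^(1−C(4,2)) = 66045/32 ≈ 2063.906250.


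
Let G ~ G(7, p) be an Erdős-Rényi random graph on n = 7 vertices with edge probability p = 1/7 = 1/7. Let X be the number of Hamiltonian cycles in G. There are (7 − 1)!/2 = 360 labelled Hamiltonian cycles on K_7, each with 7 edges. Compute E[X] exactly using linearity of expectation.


K_7 has (7 − 1)!/2 = 360 labelled Hamiltonian cycles.
For each such Hamiltonian cycle H, let X_H = 1 if all 7 edges of H are present in G. Then P[X_H = 1] = p^{7} = (1/7)^{7} = 1/823543.
By linearity of expectation: E[X] = Σ_H E[X_H] = 360 · p^{7} = 360 · 1/823543 = 360/823543.
Numerically: E[X] ≈ 0.00043714.

E[X] = 360 · (1/7)^{7} = 360/823543 ≈ 0.00043714.


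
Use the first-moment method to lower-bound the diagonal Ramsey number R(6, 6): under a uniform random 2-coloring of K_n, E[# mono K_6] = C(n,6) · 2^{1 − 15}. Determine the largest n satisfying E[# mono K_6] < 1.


We need C(n, 6) · 2^{1 − 15} < 1, i.e. C(n, 6) < 2^{15 − 1} = 16384.
Check values of n near the boundary:
  n = 15: C(15, 6) = 5005; 5005 < 16384? YES
  n = 16: C(16, 6) = 8008; 8008 < 16384? YES
  n = 17: C(17, 6) = 12376; 12376 < 16384? YES
  n = 18: C(18, 6) = 18564; 18564 < 16384? NO
  n = 19: C(19, 6) = 27132; 27132 < 16384? NO
The largest n with C(n, 6) < 16384 is n = 17 (where E[X] = 1547/2048 ≈ 0.755). Hence R(6, 6) > 17, i.e. R(6, 6) ≥ 18.

Largest n = 17; hence R(6, 6) > 17.


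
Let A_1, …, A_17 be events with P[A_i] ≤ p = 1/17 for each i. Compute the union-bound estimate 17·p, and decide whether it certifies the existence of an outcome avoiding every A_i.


Union bound: P[∪_{i=1}^{17} A_i] ≤ Σ_i P[A_i] ≤ 17·p = 17·(1/17) = 1.
Numerically: 1 ≈ 1.000000.
Is 1 < 1? NO.
Since the bound 1 is ≥ 1, the union bound is uninformative here; it does NOT by itself certify existence.

17·p = 1 ≈ 1.000000; existence NOT certified by the union bound.


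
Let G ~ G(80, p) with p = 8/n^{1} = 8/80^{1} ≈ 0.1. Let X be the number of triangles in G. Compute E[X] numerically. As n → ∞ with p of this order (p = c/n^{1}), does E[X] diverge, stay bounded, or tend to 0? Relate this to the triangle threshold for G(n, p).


Number of potential triangles: C(80, 3) = 82160.
Each occurs with probability p³ ≈ (0.1)³ ≈ 1.00000000e-03.
By linearity: E[X] = C(80, 3)·p³ ≈ 82160 · 1.00000000e-03 ≈ 82.160000.
Here α = 1, so p = 8/n is exactly at the triangle threshold p ~ 1/n. Asymptotically E[X] → c³/6 = 8³/6 = 256/3 ≈ 85.333333, a bounded constant. In this regime the triangle count is asymptotically Poisson(c³/6).

E[X] ≈ 82.160000; in regime p = Θ(1/n^{1}) E[X] stays bounded (at the triangle threshold p ~ 1/n).


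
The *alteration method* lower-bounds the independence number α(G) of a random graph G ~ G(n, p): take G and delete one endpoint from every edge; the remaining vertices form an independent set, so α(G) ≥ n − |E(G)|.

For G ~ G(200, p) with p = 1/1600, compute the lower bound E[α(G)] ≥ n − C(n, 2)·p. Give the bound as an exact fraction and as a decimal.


E[|E(G)|] = C(200, 2)·p = 19900 · (1/1600) = 199/16.
E[α(G)] ≥ n − E[|E(G)|] = 200 − 199/16 = 3001/16.
Numerically: ≈ 187.562.
(This is only a lower bound; the true E[α(G)] may be larger.)

E[α(G)] ≥ 3001/16 ≈ 187.562.


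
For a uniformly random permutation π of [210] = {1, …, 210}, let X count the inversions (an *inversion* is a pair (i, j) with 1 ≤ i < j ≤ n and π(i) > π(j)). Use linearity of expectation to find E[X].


Write X = Σ X_I over the C(210, 2) = 21945 pairs i < j, with X_I the indicator of one inversion.
There are 21945 indicators.
For each fixed pair i < j, the values π(i) and π(j) are two distinct elements of {1, …, 210} in uniformly random order; by symmetry P[π(i) > π(j)] = 1/2.
By linearity: E[X] = 21945 · (1/2) = C(210, 2) · (1/2) = 21945/2 = 21945/2 ≈ 10972.500.

E[X] = 21945/2 = 10972.500.


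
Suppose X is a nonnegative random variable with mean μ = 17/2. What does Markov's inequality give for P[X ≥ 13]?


μ = E[X] = 17/2, a = 13.
Markov: P[X ≥ 13] ≤ μ/a = (17/2)/13 = 17/26.
Numerically: ≈ 0.65385.
(Since a = 13 > μ = 8.50000, the bound 17/26 is < 1 and informative.)

P[X ≥ 13] ≤ 17/26 ≈ 0.65385.


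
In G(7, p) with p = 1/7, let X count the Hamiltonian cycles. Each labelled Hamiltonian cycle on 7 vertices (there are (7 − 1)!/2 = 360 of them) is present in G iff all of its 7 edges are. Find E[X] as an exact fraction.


K_7 has (7 − 1)!/2 = 360 labelled Hamiltonian cycles.
For each such Hamiltonian cycle H, let X_H = 1 if all 7 edges of H are present in G. Then P[X_H = 1] = p^{7} = (1/7)^{7} = 1/823543.
Summing the indicators: E[X] = Σ_H E[X_H] = 360 · p^{7} = 360 · 1/823543 = 360/823543.
Numerically: E[X] ≈ 0.0004371.

E[X] = 360 · (1/7)^{7} = 360/823543 ≈ 0.0004371.


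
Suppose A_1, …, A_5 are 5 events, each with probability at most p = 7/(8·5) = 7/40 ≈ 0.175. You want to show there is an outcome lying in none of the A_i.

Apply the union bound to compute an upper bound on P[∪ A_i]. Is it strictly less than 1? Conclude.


Union bound: P[∪_{i=1}^{5} A_i] ≤ Σ_i P[A_i] ≤ 5·p = 5·(7/40) = 7/8.
Numerically: 7/8 ≈ 0.875.
Is 7/8 < 1? YES.
Since P[∪ A_i] ≤ 7/8 < 1, the complement has P[∩ A_i^c] ≥ 1 − 7/8 = 1/8 > 0, so some outcome avoids every A_i.

5·p = 7/8 ≈ 0.875; existence CERTIFIED by the union bound.


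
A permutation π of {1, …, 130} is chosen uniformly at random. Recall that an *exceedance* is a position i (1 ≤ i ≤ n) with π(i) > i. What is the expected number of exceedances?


Write X = Σ_{i=1}^{130} X_i, where X_i = 1_{π(i) > i}.
For each fixed i, π(i) is uniform over {1, …, 130} (marginal of a uniform permutation), so P[π(i) > i] = (n − i)/n. Summing: Σ_{i=1}^{130} (n − i)/n = (0 + 1 + … + 129)/130 = 130(130 − 1)/(2·130) = (130 − 1)/2.
Hence E[X] = Σ_{i=1}^{130} (130 − i)/130 = 129/2 ≈ 64.500000.

E[X] = 129/2 = 64.500000.


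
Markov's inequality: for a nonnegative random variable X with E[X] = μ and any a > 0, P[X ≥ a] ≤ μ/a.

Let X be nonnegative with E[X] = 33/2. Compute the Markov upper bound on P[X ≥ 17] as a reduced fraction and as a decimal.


μ = E[X] = 33/2, a = 17.
Markov: P[X ≥ 17] ≤ μ/a = (33/2)/17 = 33/34.
Numerically: ≈ 0.97059.
(Since a = 17 > μ = 16.50000, the bound 33/34 is < 1 and informative.)

P[X ≥ 17] ≤ 33/34 ≈ 0.97059.


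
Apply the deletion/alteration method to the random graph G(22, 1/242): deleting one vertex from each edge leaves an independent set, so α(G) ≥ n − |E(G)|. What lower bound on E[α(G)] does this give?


E[|E(G)|] = C(22, 2)·p = 231 · (1/242) = 21/22.
E[α(G)] ≥ n − E[|E(G)|] = 22 − 21/22 = 463/22.
Numerically: ≈ 21.045455.
(This is only a lower bound; the true E[α(G)] may be larger.)

E[α(G)] ≥ 463/22 ≈ 21.045455.


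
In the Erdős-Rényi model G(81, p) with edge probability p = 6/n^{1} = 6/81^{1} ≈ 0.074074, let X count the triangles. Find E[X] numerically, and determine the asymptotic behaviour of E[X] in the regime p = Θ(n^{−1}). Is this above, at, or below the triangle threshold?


Number of potential triangles: C(81, 3) = 85320.
Each occurs with probability p³ ≈ (0.074074)³ ≈ 4.0644211e-04.
By linearity: E[X] = C(81, 3)·p³ ≈ 85320 · 4.0644211e-04 ≈ 34.67764.
Here α = 1, so p = 6/n is exactly at the triangle threshold p ~ 1/n. Asymptotically E[X] → c³/6 = 6³/6 = 36 ≈ 36.00000, a bounded constant. In this regime the triangle count is asymptotically Poisson(c³/6).

E[X] ≈ 34.67764; in regime p = Θ(1/n^{1}) E[X] stays bounded (at the triangle threshold p ~ 1/n).


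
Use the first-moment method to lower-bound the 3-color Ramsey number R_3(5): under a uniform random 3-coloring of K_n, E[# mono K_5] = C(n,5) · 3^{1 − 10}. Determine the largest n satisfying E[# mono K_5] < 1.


We need C(n, 5) · 3^{1 − 10} < 1, i.e. C(n, 5) < 3^{10 − 1} = 19683.
Check values of n near the boundary:
  n = 15: C(15, 5) = 3003; 3003 < 19683? YES
  n = 16: C(16, 5) = 4368; 4368 < 19683? YES
  n = 17: C(17, 5) = 6188; 6188 < 19683? YES
  n = 18: C(18, 5) = 8568; 8568 < 19683? YES
  n = 19: C(19, 5) = 11628; 11628 < 19683? YES
  n = 20: C(20, 5) = 15504; 15504 < 19683? YES
  n = 21: C(21, 5) = 20349; 20349 < 19683? NO
  n = 22: C(22, 5) = 26334; 26334 < 19683? NO
  n = 23: C(23, 5) = 33649; 33649 < 19683? NO
The largest n with C(n, 5) < 19683 is n = 20 (where E[X] = 5168/6561 ≈ 0.78768). Hence R_3(5) > 20, i.e. R_3(5) ≥ 21.

Largest n = 20; hence R_3(5) > 20.


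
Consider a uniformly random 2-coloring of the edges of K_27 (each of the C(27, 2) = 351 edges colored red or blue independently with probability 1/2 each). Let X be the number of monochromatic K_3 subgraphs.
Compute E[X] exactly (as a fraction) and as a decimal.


Let X = Σ_S X_S over the C(27, 3) = 2925 subsets S of size 3, where X_S = 1 if the K_3 on S is monochromatic.
For a fixed S, the K_3 on S has C(3, 2) = 3 edges. P[all 3 edges red] = (1/2)^3, and likewise for blue, so P[monochromatic] = 2·(1/2)^3 = 2^{1 − 3} = 1/4.
By linearity: E[X] = C(27, 3) · 2^{1 − 3} = 2925 · 1/4 = 2925/4.
Numerically: E[X] ≈ 731.2500.

E[X] = C(27,3)·2^(1−C(3,2)) = 2925/4 ≈ 731.2500.


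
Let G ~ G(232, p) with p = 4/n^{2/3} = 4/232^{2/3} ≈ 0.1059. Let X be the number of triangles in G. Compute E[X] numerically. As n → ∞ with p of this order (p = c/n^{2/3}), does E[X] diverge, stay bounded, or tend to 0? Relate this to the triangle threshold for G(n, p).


Number of potential triangles: C(232, 3) = 2054360.
Each occurs with probability p³ ≈ (0.1059)³ ≈ 1.189061e-03.
By linearity: E[X] = C(232, 3)·p³ ≈ 2054360 · 1.189061e-03 ≈ 2442.7586.
Since α = 2/3 < 1, p = c/n^{2/3} ≫ 1/n is above the triangle threshold p ~ 1/n. Asymptotically E[X] ~ (c³/6)·n^{3(1−α)} = (4³/6)·n^{1} → ∞; triangles are abundant w.h.p.

E[X] ≈ 2442.7586; in regime p = Θ(1/n^{2/3}) E[X] diverges (above the triangle threshold p ~ 1/n).


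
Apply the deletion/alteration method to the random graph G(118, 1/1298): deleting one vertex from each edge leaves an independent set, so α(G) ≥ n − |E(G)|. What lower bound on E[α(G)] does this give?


E[|E(G)|] = C(118, 2)·p = 6903 · (1/1298) = 117/22.
E[α(G)] ≥ n − E[|E(G)|] = 118 − 117/22 = 2479/22.
Numerically: ≈ 112.682.
(This is only a lower bound; the true E[α(G)] may be larger.)

E[α(G)] ≥ 2479/22 ≈ 112.682.


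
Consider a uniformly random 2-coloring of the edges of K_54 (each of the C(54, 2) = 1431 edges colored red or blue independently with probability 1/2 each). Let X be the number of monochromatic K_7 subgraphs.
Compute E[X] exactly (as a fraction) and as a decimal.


Let X = Σ_S X_S over the C(54, 7) = 177100560 subsets S of size 7, where X_S = 1 if the K_7 on S is monochromatic.
For a fixed S, the K_7 on S has C(7, 2) = 21 edges. P[all 21 edges red] = (1/2)^21, and likewise for blue, so P[monochromatic] = 2·(1/2)^21 = 2^{1 − 21} = 1/1048576.
Summing: E[X] = C(54, 7) · 2^{1 − 21} = 177100560 · 1/1048576 = 11068785/65536.
Numerically: E[X] ≈ 168.896255.

E[X] = C(54,7)·2^(1−C(7,2)) = 11068785/65536 ≈ 168.896255.


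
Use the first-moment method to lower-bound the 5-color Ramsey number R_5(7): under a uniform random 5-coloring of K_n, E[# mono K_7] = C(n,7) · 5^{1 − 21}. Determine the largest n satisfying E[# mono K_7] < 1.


We need C(n, 7) · 5^{1 − 21} < 1, i.e. C(n, 7) < 5^{21 − 1} = 95367431640625.
Check values of n near the boundary:
  n = 333: C(333, 7) = 84549532139028; 84549532139028 < 95367431640625? YES
  n = 334: C(334, 7) = 86359460961576; 86359460961576 < 95367431640625? YES
  n = 335: C(335, 7) = 88202498238195; 88202498238195 < 95367431640625? YES
  n = 336: C(336, 7) = 90079147136880; 90079147136880 < 95367431640625? YES
  n = 337: C(337, 7) = 91989916924632; 91989916924632 < 95367431640625? YES
  n = 338: C(338, 7) = 93935323022736; 93935323022736 < 95367431640625? YES
  n = 339: C(339, 7) = 95915887062372; 95915887062372 < 95367431640625? NO
  n = 340: C(340, 7) = 97932136940560; 97932136940560 < 95367431640625? NO
The largest n with C(n, 7) < 95367431640625 is n = 338 (where E[X] = 93935323022736/95367431640625 ≈ 0.9849833). Hence R_5(7) > 338, i.e. R_5(7) ≥ 339.

Largest n = 338; hence R_5(7) > 338.


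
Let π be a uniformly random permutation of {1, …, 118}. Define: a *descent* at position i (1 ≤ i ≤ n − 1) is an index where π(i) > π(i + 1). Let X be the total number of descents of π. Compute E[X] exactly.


Write X = Σ X_I over i = 1, …, 117, with X_I the indicator of one descent.
There are 117 indicators.
For each fixed i, the pair (π(i), π(i+1)) is a uniformly random ordered pair of distinct values from {1, …, 118}; by symmetry P[π(i) > π(i+1)] = 1/2.
By linearity: E[X] = 117 · (1/2) = (118 − 1) · (1/2) = 117/2 ≈ 58.5000.

E[X] = 117/2 = 58.5000.


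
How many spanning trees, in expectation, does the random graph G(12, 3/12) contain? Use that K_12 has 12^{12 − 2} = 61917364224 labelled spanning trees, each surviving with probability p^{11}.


K_12 has 12^{12 − 2} = 61917364224 labelled spanning trees.
For each such spanning tree H, let X_H = 1 if all 11 edges of H are present in G. Then P[X_H = 1] = p^{11} = (1/4)^{11} = 1/4194304.
By linearity: E[X] = Σ_H E[X_H] = 61917364224 · p^{11} = 61917364224 · 1/4194304 = 59049/4.
Numerically: E[X] ≈ 1.476e+04.

E[X] = 61917364224 · (1/4)^{11} = 59049/4 ≈ 1.476e+04.


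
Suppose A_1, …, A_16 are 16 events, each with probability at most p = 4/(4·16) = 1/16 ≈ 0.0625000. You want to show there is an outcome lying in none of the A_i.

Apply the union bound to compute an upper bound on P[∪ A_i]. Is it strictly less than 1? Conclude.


Union bound: P[∪_{i=1}^{16} A_i] ≤ Σ_i P[A_i] ≤ 16·p = 16·(1/16) = 1.
Numerically: 1 ≈ 1.0000000.
Is 1 < 1? NO.
Since the bound 1 is ≥ 1, the union bound is uninformative here; it does NOT by itself certify existence.

16·p = 1 ≈ 1.0000000; existence NOT certified by the union bound.


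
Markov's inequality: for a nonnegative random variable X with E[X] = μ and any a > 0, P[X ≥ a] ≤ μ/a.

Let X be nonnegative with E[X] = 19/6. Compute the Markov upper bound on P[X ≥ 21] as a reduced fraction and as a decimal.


μ = E[X] = 19/6, a = 21.
Markov: P[X ≥ 21] ≤ μ/a = (19/6)/21 = 19/126.
Numerically: ≈ 0.151.
(Since a = 21 > μ = 3.167, the bound 19/126 is < 1 and informative.)

P[X ≥ 21] ≤ 19/126 ≈ 0.151.


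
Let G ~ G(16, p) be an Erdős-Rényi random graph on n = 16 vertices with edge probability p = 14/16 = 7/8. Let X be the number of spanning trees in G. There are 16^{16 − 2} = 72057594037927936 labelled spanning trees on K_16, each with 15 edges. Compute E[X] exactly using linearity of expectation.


K_16 has 16^{16 − 2} = 72057594037927936 labelled spanning trees.
For each such spanning tree H, let X_H = 1 if all 15 edges of H are present in G. Then P[X_H = 1] = p^{15} = (7/8)^{15} = 4747561509943/35184372088832.
By linearity of expectation: E[X] = Σ_H E[X_H] = 72057594037927936 · p^{15} = 72057594037927936 · 4747561509943/35184372088832 = 9723005972363264.
Numerically: E[X] ≈ 9.723e+15.

E[X] = 72057594037927936 · (7/8)^{15} = 9723005972363264 ≈ 9.723e+15.


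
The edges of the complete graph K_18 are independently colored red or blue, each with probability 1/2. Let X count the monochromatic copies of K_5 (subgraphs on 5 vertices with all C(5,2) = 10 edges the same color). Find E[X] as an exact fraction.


Let X = Σ_S X_S over the C(18, 5) = 8568 subsets S of size 5, where X_S = 1 if the K_5 on S is monochromatic.
For a fixed S, the K_5 on S has C(5, 2) = 10 edges. P[all 10 edges red] = (1/2)^10, and likewise for blue, so P[monochromatic] = 2·(1/2)^10 = 2^{1 − 10} = 1/512.
By linearity of expectation: E[X] = C(18, 5) · 2^{1 − 10} = 8568 · 1/512 = 1071/64.
Numerically: E[X] ≈ 16.734375.

E[X] = C(18,5)·2^(1−C(5,2)) = 1071/64 ≈ 16.734375.


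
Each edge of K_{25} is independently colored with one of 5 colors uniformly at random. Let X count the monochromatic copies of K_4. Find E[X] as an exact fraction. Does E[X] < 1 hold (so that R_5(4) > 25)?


E[X] = C(25, 4) · 5^{1 − 6} = 12650 · 5^{−5} = 12650/3125.
As a reduced fraction: E[X] = 506/125 ≈ 4.0480.
Is E[X] < 1? NO.
Since E[X] ≥ 1, the first-moment bound is inconclusive at n = 25; it does NOT by itself certify R_5(4) > 25.

E[X] = 506/125 ≈ 4.0480; E[X] ≥ 1; first-moment method inconclusive here.


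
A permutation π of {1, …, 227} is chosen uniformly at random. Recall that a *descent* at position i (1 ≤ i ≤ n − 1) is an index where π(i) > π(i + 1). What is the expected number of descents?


Write X = Σ X_I over i = 1, …, 226, with X_I the indicator of one descent.
There are 226 indicators.
For each fixed i, the pair (π(i), π(i+1)) is a uniformly random ordered pair of distinct values from {1, …, 227}; by symmetry P[π(i) > π(i+1)] = 1/2.
By linearity: E[X] = 226 · (1/2) = (227 − 1) · (1/2) = 113 ≈ 113.0000.

E[X] = 113 = 113.0000.


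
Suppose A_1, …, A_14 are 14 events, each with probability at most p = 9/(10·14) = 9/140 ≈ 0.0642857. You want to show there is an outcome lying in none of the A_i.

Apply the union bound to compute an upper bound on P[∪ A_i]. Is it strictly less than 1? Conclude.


Union bound: P[∪_{i=1}^{14} A_i] ≤ Σ_i P[A_i] ≤ 14·p = 14·(9/140) = 9/10.
Numerically: 9/10 ≈ 0.9000000.
Is 9/10 < 1? YES.
Since P[∪ A_i] ≤ 9/10 < 1, the complement has P[∩ A_i^c] ≥ 1 − 9/10 = 1/10 > 0, so some outcome avoids every A_i.

14·p = 9/10 ≈ 0.9000000; existence CERTIFIED by the union bound.


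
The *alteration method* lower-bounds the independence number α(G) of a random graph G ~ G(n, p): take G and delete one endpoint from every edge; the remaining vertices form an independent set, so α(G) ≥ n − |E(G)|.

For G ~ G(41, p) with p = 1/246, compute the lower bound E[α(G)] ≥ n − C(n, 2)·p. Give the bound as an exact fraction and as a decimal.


E[|E(G)|] = C(41, 2)·p = 820 · (1/246) = 10/3.
E[α(G)] ≥ n − E[|E(G)|] = 41 − 10/3 = 113/3.
Numerically: ≈ 37.667.
(This is only a lower bound; the true E[α(G)] may be larger.)

E[α(G)] ≥ 113/3 ≈ 37.667.


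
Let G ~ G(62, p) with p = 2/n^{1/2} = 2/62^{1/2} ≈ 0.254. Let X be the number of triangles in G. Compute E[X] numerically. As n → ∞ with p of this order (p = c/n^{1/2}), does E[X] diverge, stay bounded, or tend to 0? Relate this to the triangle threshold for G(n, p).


Number of potential triangles: C(62, 3) = 37820.
Each occurs with probability p³ ≈ (0.254)³ ≈ 1.6387113e-02.
By linearity: E[X] = C(62, 3)·p³ ≈ 37820 · 1.6387113e-02 ≈ 619.76062.
Since α = 1/2 < 1, p = c/n^{1/2} ≫ 1/n is above the triangle threshold p ~ 1/n. Asymptotically E[X] ~ (c³/6)·n^{3(1−α)} = (2³/6)·n^{1.5} → ∞; triangles are abundant w.h.p.

E[X] ≈ 619.76062; in regime p = Θ(1/n^{1/2}) E[X] diverges (above the triangle threshold p ~ 1/n).


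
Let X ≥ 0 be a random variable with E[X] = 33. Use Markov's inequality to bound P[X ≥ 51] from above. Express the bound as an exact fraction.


μ = E[X] = 33, a = 51.
Markov: P[X ≥ 51] ≤ μ/a = (33)/51 = 11/17.
Numerically: ≈ 0.64706.
(Since a = 51 > μ = 33.00000, the bound 11/17 is < 1 and informative.)

P[X ≥ 51] ≤ 11/17 ≈ 0.64706.


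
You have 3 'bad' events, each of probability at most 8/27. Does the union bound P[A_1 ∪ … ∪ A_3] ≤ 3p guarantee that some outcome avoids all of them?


Union bound: P[∪_{i=1}^{3} A_i] ≤ Σ_i P[A_i] ≤ 3·p = 3·(8/27) = 8/9.
Numerically: 8/9 ≈ 0.889.
Is 8/9 < 1? YES.
Since P[∪ A_i] ≤ 8/9 < 1, the complement has P[∩ A_i^c] ≥ 1 − 8/9 = 1/9 > 0, so some outcome avoids every A_i.

3·p = 8/9 ≈ 0.889; existence CERTIFIED by the union bound.


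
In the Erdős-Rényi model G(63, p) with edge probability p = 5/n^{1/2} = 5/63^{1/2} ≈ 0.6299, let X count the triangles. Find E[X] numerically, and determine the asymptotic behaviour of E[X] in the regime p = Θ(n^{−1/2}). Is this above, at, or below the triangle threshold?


Number of potential triangles: C(63, 3) = 39711.
Each occurs with probability p³ ≈ (0.6299)³ ≈ 2.499765e-01.
By linearity: E[X] = C(63, 3)·p³ ≈ 39711 · 2.499765e-01 ≈ 9926.8169.
Since α = 1/2 < 1, p = c/n^{1/2} ≫ 1/n is above the triangle threshold p ~ 1/n. Asymptotically E[X] ~ (c³/6)·n^{3(1−α)} = (5³/6)·n^{1.5} → ∞; triangles are abundant w.h.p.

E[X] ≈ 9926.8169; in regime p = Θ(1/n^{1/2}) E[X] diverges (above the triangle threshold p ~ 1/n).


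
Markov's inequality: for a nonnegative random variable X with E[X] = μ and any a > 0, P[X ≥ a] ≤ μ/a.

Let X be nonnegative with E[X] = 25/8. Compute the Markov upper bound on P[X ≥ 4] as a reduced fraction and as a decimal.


μ = E[X] = 25/8, a = 4.
Markov: P[X ≥ 4] ≤ μ/a = (25/8)/4 = 25/32.
Numerically: ≈ 0.781250.
(Since a = 4 > μ = 3.125000, the bound 25/32 is < 1 and informative.)

P[X ≥ 4] ≤ 25/32 ≈ 0.781250.


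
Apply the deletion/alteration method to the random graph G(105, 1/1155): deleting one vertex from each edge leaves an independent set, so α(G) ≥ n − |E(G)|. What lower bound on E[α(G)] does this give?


E[|E(G)|] = C(105, 2)·p = 5460 · (1/1155) = 52/11.
E[α(G)] ≥ n − E[|E(G)|] = 105 − 52/11 = 1103/11.
Numerically: ≈ 100.272727.
(This is only a lower bound; the true E[α(G)] may be larger.)

E[α(G)] ≥ 1103/11 ≈ 100.272727.


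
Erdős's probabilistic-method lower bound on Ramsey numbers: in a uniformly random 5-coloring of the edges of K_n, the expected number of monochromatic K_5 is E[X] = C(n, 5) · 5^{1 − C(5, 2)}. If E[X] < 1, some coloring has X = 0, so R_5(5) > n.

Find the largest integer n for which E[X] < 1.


We need C(n, 5) · 5^{1 − 10} < 1, i.e. C(n, 5) < 5^{10 − 1} = 1953125.
Check values of n near the boundary:
  n = 44: C(44, 5) = 1086008; 1086008 < 1953125? YES
  n = 45: C(45, 5) = 1221759; 1221759 < 1953125? YES
  n = 46: C(46, 5) = 1370754; 1370754 < 1953125? YES
  n = 47: C(47, 5) = 1533939; 1533939 < 1953125? YES
  n = 48: C(48, 5) = 1712304; 1712304 < 1953125? YES
  n = 49: C(49, 5) = 1906884; 1906884 < 1953125? YES
  n = 50: C(50, 5) = 2118760; 2118760 < 1953125? NO
The largest n with C(n, 5) < 1953125 is n = 49 (where E[X] = 1906884/1953125 ≈ 0.9763). Hence R_5(5) > 49, i.e. R_5(5) ≥ 50.

Largest n = 49; hence R_5(5) > 49.


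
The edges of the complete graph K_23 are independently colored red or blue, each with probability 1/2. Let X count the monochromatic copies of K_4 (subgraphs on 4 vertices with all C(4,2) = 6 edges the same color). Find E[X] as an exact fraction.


Let X = Σ_S X_S over the C(23, 4) = 8855 subsets S of size 4, where X_S = 1 if the K_4 on S is monochromatic.
For a fixed S, the K_4 on S has C(4, 2) = 6 edges. P[all 6 edges red] = (1/2)^6, and likewise for blue, so P[monochromatic] = 2·(1/2)^6 = 2^{1 − 6} = 1/32.
By linearity: E[X] = C(23, 4) · 2^{1 − 6} = 8855 · 1/32 = 8855/32.
Numerically: E[X] ≈ 276.7188.

E[X] = C(23,4)·2^(1−C(4,2)) = 8855/32 ≈ 276.7188.


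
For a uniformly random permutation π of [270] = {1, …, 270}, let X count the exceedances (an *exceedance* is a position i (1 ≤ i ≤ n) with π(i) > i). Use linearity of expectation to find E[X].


Write X = Σ_{i=1}^{270} X_i, where X_i = 1_{π(i) > i}.
For each fixed i, π(i) is uniform over {1, …, 270} (marginal of a uniform permutation), so P[π(i) > i] = (n − i)/n. Summing: Σ_{i=1}^{270} (n − i)/n = (0 + 1 + … + 269)/270 = 270(270 − 1)/(2·270) = (270 − 1)/2.
Hence E[X] = Σ_{i=1}^{270} (270 − i)/270 = 269/2 ≈ 134.50000.

E[X] = 269/2 = 134.50000.


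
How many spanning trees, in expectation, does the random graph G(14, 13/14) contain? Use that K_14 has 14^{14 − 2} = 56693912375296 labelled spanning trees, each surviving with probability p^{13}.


K_14 has 14^{14 − 2} = 56693912375296 labelled spanning trees.
For each such spanning tree H, let X_H = 1 if all 13 edges of H are present in G. Then P[X_H = 1] = p^{13} = (13/14)^{13} = 302875106592253/793714773254144.
By linearity of expectation: E[X] = Σ_H E[X_H] = 56693912375296 · p^{13} = 56693912375296 · 302875106592253/793714773254144 = 302875106592253/14.
Numerically: E[X] ≈ 2.163e+13.

E[X] = 56693912375296 · (13/14)^{13} = 302875106592253/14 ≈ 2.163e+13.


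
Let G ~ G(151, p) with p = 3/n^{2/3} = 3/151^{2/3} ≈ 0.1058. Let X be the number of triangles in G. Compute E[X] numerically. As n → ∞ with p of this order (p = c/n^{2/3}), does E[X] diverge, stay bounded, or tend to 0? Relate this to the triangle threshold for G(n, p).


Number of potential triangles: C(151, 3) = 562475.
Each occurs with probability p³ ≈ (0.1058)³ ≈ 1.184159e-03.
By linearity: E[X] = C(151, 3)·p³ ≈ 562475 · 1.184159e-03 ≈ 666.0596.
Since α = 2/3 < 1, p = c/n^{2/3} ≫ 1/n is above the triangle threshold p ~ 1/n. Asymptotically E[X] ~ (c³/6)·n^{3(1−α)} = (3³/6)·n^{1} → ∞; triangles are abundant w.h.p.

E[X] ≈ 666.0596; in regime p = Θ(1/n^{2/3}) E[X] diverges (above the triangle threshold p ~ 1/n).
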